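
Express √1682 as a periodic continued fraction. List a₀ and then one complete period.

a₀ = ⌊√1682⌋ = 41.
With m₀=0, d₀=1 and mₖ₊₁ = dₖaₖ − mₖ, dₖ₊₁ = (n − mₖ₊₁²)/dₖ, aₖ₊₁ = ⌊(a₀+mₖ₊₁)/dₖ₊₁⌋:
  k=1: m=41, d=1, a=82
d=1 and a=2a₀=82 at k=1, so the next step gives (m, d) = (41, 1) again — its k=1 value — and the period has length 1.

[41; 82]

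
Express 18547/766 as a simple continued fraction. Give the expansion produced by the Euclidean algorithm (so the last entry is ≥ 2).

18547 = 24·766 + 163
766 = 4·163 + 114
163 = 1·114 + 49
114 = 2·49 + 16
49 = 3·16 + 1
16 = 16·1 + 0  (stop)
So 18547/766 = [24; 4, 1, 2, 3, 16].

[24; 4, 1, 2, 3, 16]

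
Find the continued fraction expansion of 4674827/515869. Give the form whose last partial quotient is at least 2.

[9; 16, 8, 2, 14, 8, 16]

4674827 = 9·515869 + 32006
515869 = 16·32006 + 3773
32006 = 8·3773 + 1822
3773 = 2·1822 + 129
1822 = 14·129 + 16
129 = 8·16 + 1
16 = 16·1 + 0  (stop)
So 4674827/515869 = [9; 16, 8, 2, 14, 8, 16].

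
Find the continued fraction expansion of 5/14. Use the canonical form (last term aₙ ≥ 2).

[0; 2, 1, 4]

5 = 0*14 + 5
14 = 2*5 + 4
5 = 1*4 + 1
4 = 4*1 + 0  (stop)
So 5/14 = [0; 2, 1, 4].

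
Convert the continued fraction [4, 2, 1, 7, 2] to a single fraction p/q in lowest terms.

Using pₖ = aₖpₖ₋₁ + pₖ₋₂ and qₖ = aₖqₖ₋₁ + qₖ₋₂:
  k=0: a=4, p=4, q=1
  k=1: a=2, p=9, q=2
  k=2: a=1, p=13, q=3
  k=3: a=7, p=100, q=23
  k=4: a=2, p=213, q=49

213/49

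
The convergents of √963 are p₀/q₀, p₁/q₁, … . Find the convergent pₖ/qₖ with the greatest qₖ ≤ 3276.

59675/1923

√963 = [31; 31, 62, …] (period length 2).
Convergents:
  p_0/q_0 = 31/1
  p_1/q_1 = 962/31
  p_2/q_2 = 59675/1923
  p_3/q_3 = 1850887/59644
q_2 = 1923 ≤ 3276 < 59644 = q_3, so the answer is 59675/1923.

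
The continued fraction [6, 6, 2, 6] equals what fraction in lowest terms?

Fold from the inside: start with 6/1.
  2 + 1/6 = 13/6
  6 + 6/13 = 84/13
  6 + 13/84 = 517/84

517/84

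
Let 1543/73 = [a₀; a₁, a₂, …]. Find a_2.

3

1543 = 21·73 + 10   →  a_0 = 21
73 = 7·10 + 3   →  a_1 = 7
10 = 3·3 + 1   →  a_2 = 3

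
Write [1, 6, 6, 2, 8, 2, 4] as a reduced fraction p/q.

7455/6413

Using pₖ = aₖpₖ₋₁ + pₖ₋₂ and qₖ = aₖqₖ₋₁ + qₖ₋₂:
  k=0: a=1, p=1, q=1
  k=1: a=6, p=7, q=6
  k=2: a=6, p=43, q=37
  k=3: a=2, p=93, q=80
  k=4: a=8, p=787, q=677
  k=5: a=2, p=1667, q=1434
  k=6: a=4, p=7455, q=6413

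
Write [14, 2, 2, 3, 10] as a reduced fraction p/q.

Using pₖ = aₖpₖ₋₁ + pₖ₋₂ and qₖ = aₖqₖ₋₁ + qₖ₋₂:
  k=0: a=14, p=14, q=1
  k=1: a=2, p=29, q=2
  k=2: a=2, p=72, q=5
  k=3: a=3, p=245, q=17
  k=4: a=10, p=2522, q=175

2522/175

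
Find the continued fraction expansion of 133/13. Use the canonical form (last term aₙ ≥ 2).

[10; 4, 3]

133 = 10×13 + 3
13 = 4×3 + 1
3 = 3×1 + 0  (stop)
So 133/13 = [10; 4, 3].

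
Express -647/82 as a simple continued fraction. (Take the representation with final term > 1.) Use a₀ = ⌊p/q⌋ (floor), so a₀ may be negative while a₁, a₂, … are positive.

[-8; 9, 9]

-647 = -8·82 + 9
82 = 9·9 + 1
9 = 9·1 + 0  (stop)
So -647/82 = [-8; 9, 9].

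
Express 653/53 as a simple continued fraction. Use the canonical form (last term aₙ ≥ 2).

653 = 12*53 + 17
53 = 3*17 + 2
17 = 8*2 + 1
2 = 2*1 + 0  (stop)
So 653/53 = [12; 3, 8, 2].

[12; 3, 8, 2]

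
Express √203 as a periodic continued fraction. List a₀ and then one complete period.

[14; 4, 28]

a₀ = ⌊√203⌋ = 14.
With m₀=0, d₀=1 and mₖ₊₁ = dₖaₖ − mₖ, dₖ₊₁ = (n − mₖ₊₁²)/dₖ, aₖ₊₁ = ⌊(a₀+mₖ₊₁)/dₖ₊₁⌋:
  k=1: m=14, d=7, a=4
  k=2: m=14, d=1, a=28
d=1 and a=2a₀=28 at k=2, so the next step gives (m, d) = (14, 7) again — its k=1 value — and the period has length 2.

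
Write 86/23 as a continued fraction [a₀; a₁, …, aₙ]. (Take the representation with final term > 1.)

[3; 1, 2, 1, 5]

86 = 3·23 + 17
23 = 1·17 + 6
17 = 2·6 + 5
6 = 1·5 + 1
5 = 5·1 + 0  (stop)
So 86/23 = [3; 1, 2, 1, 5].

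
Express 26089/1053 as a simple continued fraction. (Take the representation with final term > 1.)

26089 = 24·1053 + 817
1053 = 1·817 + 236
817 = 3·236 + 109
236 = 2·109 + 18
109 = 6·18 + 1
18 = 18·1 + 0  (stop)
So 26089/1053 = [24; 1, 3, 2, 6, 18].

[24; 1, 3, 2, 6, 18]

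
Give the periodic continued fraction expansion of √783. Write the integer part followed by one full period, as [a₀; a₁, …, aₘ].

[27; 1, 54]

a₀ = ⌊√783⌋ = 27.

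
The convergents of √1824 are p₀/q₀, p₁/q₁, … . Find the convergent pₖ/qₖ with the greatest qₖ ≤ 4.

√1824 = [42; 1, 2, 2, 2, 1, 84, …] (period length 6).
Convergents:
  p_0/q_0 = 42/1
  p_1/q_1 = 43/1
  p_2/q_2 = 128/3
  p_3/q_3 = 299/7
q_2 = 3 ≤ 4 < 7 = q_3, so the answer is 128/3.

128/3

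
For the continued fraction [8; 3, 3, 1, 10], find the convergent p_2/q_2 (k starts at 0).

83/10

Using pₖ = aₖpₖ₋₁ + pₖ₋₂, qₖ = aₖqₖ₋₁ + qₖ₋₂ (with p₋₁=1, p₋₂=0, q₋₁=0, q₋₂=1):
  k=0: a=8, p=8, q=1
  k=1: a=3, p=25, q=3
  k=2: a=3, p=83, q=10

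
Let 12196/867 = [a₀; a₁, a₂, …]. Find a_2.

1

12196 = 14·867 + 58   →  a_0 = 14
867 = 14·58 + 55   →  a_1 = 14
58 = 1·55 + 3   →  a_2 = 1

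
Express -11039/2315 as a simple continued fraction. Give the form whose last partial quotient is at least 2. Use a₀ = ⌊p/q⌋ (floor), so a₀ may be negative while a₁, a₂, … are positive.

[-5; 4, 3, 7, 2, 3, 3]

-11039 = -5·2315 + 536
2315 = 4·536 + 171
536 = 3·171 + 23
171 = 7·23 + 10
23 = 2·10 + 3
10 = 3·3 + 1
3 = 3·1 + 0  (stop)
So -11039/2315 = [-5; 4, 3, 7, 2, 3, 3].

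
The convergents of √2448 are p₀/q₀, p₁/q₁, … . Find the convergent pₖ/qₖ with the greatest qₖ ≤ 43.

1039/21

√2448 = [49; 2, 10, 2, 98, …] (period length 4).
Convergents:
  p_0/q_0 = 49/1
  p_1/q_1 = 99/2
  p_2/q_2 = 1039/21
  p_3/q_3 = 2177/44
q_2 = 21 ≤ 43 < 44 = q_3, so the answer is 1039/21.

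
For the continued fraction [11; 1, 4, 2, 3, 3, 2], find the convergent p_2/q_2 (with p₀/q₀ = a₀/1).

Using pₖ = aₖpₖ₋₁ + pₖ₋₂, qₖ = aₖqₖ₋₁ + qₖ₋₂ (with p₋₁=1, p₋₂=0, q₋₁=0, q₋₂=1):
  k=0: a=11, p=11, q=1
  k=1: a=1, p=12, q=1
  k=2: a=4, p=59, q=5

59/5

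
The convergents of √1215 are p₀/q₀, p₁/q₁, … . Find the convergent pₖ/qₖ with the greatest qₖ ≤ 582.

17045/489

√1215 = [34; 1, 5, 1, 68, …] (period length 4).
Convergents:
  p_0/q_0 = 34/1
  p_1/q_1 = 35/1
  p_2/q_2 = 209/6
  p_3/q_3 = 244/7
  p_4/q_4 = 16801/482
  p_5/q_5 = 17045/489
  p_6/q_6 = 102026/2927
q_5 = 489 ≤ 582 < 2927 = q_6, so the answer is 17045/489.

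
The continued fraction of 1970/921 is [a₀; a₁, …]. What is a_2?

5

1970 = 2·921 + 128   →  a_0 = 2
921 = 7·128 + 25   →  a_1 = 7
128 = 5·25 + 3   →  a_2 = 5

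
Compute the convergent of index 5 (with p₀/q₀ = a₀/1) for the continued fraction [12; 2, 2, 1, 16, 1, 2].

1541/124

Using pₖ = aₖpₖ₋₁ + pₖ₋₂, qₖ = aₖqₖ₋₁ + qₖ₋₂ (with p₋₁=1, p₋₂=0, q₋₁=0, q₋₂=1):
  k=0: a=12, p=12, q=1
  k=1: a=2, p=25, q=2
  k=2: a=2, p=62, q=5
  k=3: a=1, p=87, q=7
  k=4: a=16, p=1454, q=117
  k=5: a=1, p=1541, q=124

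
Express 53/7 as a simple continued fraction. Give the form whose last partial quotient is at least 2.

[7; 1, 1, 3]

53 = 7×7 + 4
7 = 1×4 + 3
4 = 1×3 + 1
3 = 3×1 + 0  (stop)
So 53/7 = [7; 1, 1, 3].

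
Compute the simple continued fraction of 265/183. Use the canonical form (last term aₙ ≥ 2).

265 = 1×183 + 82
183 = 2×82 + 19
82 = 4×19 + 6
19 = 3×6 + 1
6 = 6×1 + 0  (stop)
So 265/183 = [1; 2, 4, 3, 6].

[1; 2, 4, 3, 6]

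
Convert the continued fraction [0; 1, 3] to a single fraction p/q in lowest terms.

3/4

Using pₖ = aₖpₖ₋₁ + pₖ₋₂ and qₖ = aₖqₖ₋₁ + qₖ₋₂:
  k=0: a=0, p=0, q=1
  k=1: a=1, p=1, q=1
  k=2: a=3, p=3, q=4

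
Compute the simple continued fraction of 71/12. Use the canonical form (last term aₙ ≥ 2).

71 = 5·12 + 11
12 = 1·11 + 1
11 = 11·1 + 0  (stop)
So 71/12 = [5; 1, 11].

[5; 1, 11]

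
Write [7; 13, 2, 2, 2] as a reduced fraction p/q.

Fold from the inside: start with 2/1.
  2 + 1/2 = 5/2
  2 + 2/5 = 12/5
  13 + 5/12 = 161/12
  7 + 12/161 = 1139/161

1139/161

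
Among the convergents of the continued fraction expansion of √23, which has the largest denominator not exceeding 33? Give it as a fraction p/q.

24/5

√23 = [4; 1, 3, 1, 8, …] (period length 4).
Convergents:
  p_0/q_0 = 4/1
  p_1/q_1 = 5/1
  p_2/q_2 = 19/4
  p_3/q_3 = 24/5
  p_4/q_4 = 211/44
q_3 = 5 ≤ 33 < 44 = q_4, so the answer is 24/5.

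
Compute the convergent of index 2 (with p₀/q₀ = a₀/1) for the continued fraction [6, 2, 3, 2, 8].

45/7

Using pₖ = aₖpₖ₋₁ + pₖ₋₂, qₖ = aₖqₖ₋₁ + qₖ₋₂ (with p₋₁=1, p₋₂=0, q₋₁=0, q₋₂=1):
  k=0: a=6, p=6, q=1
  k=1: a=2, p=13, q=2
  k=2: a=3, p=45, q=7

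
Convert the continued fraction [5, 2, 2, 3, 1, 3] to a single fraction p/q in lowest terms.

Fold from the inside: start with 3/1.
  1 + 1/3 = 4/3
  3 + 3/4 = 15/4
  2 + 4/15 = 34/15
  2 + 15/34 = 83/34
  5 + 34/83 = 449/83

449/83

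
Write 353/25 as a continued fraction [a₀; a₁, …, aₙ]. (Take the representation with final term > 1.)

[14; 8, 3]

353 = 14*25 + 3
25 = 8*3 + 1
3 = 3*1 + 0  (stop)
So 353/25 = [14; 8, 3].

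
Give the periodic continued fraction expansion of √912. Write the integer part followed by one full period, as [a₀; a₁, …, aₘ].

a₀ = ⌊√912⌋ = 30.
With m₀=0, d₀=1 and mₖ₊₁ = dₖaₖ − mₖ, dₖ₊₁ = (n − mₖ₊₁²)/dₖ, aₖ₊₁ = ⌊(a₀+mₖ₊₁)/dₖ₊₁⌋:
  k=1: m=30, d=12, a=5
  k=2: m=30, d=1, a=60
d=1 and a=2a₀=60 at k=2, so the next step gives (m, d) = (30, 12) again — its k=1 value — and the period has length 2.

[30; 5, 60]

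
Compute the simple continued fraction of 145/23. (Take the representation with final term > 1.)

145 = 6·23 + 7
23 = 3·7 + 2
7 = 3·2 + 1
2 = 2·1 + 0  (stop)
So 145/23 = [6; 3, 3, 2].

[6; 3, 3, 2]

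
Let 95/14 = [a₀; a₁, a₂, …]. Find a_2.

95 = 6·14 + 11   →  a_0 = 6
14 = 1·11 + 3   →  a_1 = 1
11 = 3·3 + 2   →  a_2 = 3

3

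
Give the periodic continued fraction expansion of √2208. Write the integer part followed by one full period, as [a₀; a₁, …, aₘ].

[46; 1, 92]

a₀ = ⌊√2208⌋ = 46.
With m₀=0, d₀=1 and mₖ₊₁ = dₖaₖ − mₖ, dₖ₊₁ = (n − mₖ₊₁²)/dₖ, aₖ₊₁ = ⌊(a₀+mₖ₊₁)/dₖ₊₁⌋:
  k=1: m=46, d=92, a=1
  k=2: m=46, d=1, a=92
d=1 and a=2a₀=92 at k=2, so the next step gives (m, d) = (46, 92) again — its k=1 value — and the period has length 2.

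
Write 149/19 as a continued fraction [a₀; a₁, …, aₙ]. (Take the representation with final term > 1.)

149 = 7·19 + 16
19 = 1·16 + 3
16 = 5·3 + 1
3 = 3·1 + 0  (stop)
So 149/19 = [7; 1, 5, 3].

[7; 1, 5, 3]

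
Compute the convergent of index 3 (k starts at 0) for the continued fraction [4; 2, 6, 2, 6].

Using pₖ = aₖpₖ₋₁ + pₖ₋₂, qₖ = aₖqₖ₋₁ + qₖ₋₂ (with p₋₁=1, p₋₂=0, q₋₁=0, q₋₂=1):
  k=0: a=4, p=4, q=1
  k=1: a=2, p=9, q=2
  k=2: a=6, p=58, q=13
  k=3: a=2, p=125, q=28

125/28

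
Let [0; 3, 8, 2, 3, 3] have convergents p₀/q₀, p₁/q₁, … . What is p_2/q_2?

Using pₖ = aₖpₖ₋₁ + pₖ₋₂, qₖ = aₖqₖ₋₁ + qₖ₋₂ (with p₋₁=1, p₋₂=0, q₋₁=0, q₋₂=1):
  k=0: a=0, p=0, q=1
  k=1: a=3, p=1, q=3
  k=2: a=8, p=8, q=25

8/25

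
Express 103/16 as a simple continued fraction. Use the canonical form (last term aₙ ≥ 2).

[6; 2, 3, 2]

103 = 6×16 + 7
16 = 2×7 + 2
7 = 3×2 + 1
2 = 2×1 + 0  (stop)
So 103/16 = [6; 2, 3, 2].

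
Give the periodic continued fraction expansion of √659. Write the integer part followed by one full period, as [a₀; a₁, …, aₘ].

a₀ = ⌊√659⌋ = 25.
With m₀=0, d₀=1 and mₖ₊₁ = dₖaₖ − mₖ, dₖ₊₁ = (n − mₖ₊₁²)/dₖ, aₖ₊₁ = ⌊(a₀+mₖ₊₁)/dₖ₊₁⌋:
  k=1: m=25, d=34, a=1
  k=2: m=9, d=17, a=2
  k=3: m=25, d=2, a=25
  k=4: m=25, d=17, a=2
  k=5: m=9, d=34, a=1
  k=6: m=25, d=1, a=50
d=1 and a=2a₀=50 at k=6, so the next step gives (m, d) = (25, 34) again — its k=1 value — and the period has length 6.

[25; 1, 2, 25, 2, 1, 50]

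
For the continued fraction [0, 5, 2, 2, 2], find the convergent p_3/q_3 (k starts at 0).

Using pₖ = aₖpₖ₋₁ + pₖ₋₂, qₖ = aₖqₖ₋₁ + qₖ₋₂ (with p₋₁=1, p₋₂=0, q₋₁=0, q₋₂=1):
  k=0: a=0, p=0, q=1
  k=1: a=5, p=1, q=5
  k=2: a=2, p=2, q=11
  k=3: a=2, p=5, q=27

5/27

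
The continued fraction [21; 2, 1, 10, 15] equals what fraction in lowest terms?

Using pₖ = aₖpₖ₋₁ + pₖ₋₂ and qₖ = aₖqₖ₋₁ + qₖ₋₂:
  k=0: a=21, p=21, q=1
  k=1: a=2, p=43, q=2
  k=2: a=1, p=64, q=3
  k=3: a=10, p=683, q=32
  k=4: a=15, p=10309, q=483

10309/483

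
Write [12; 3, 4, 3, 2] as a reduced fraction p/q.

1194/97

Fold from the inside: start with 2/1.
  3 + 1/2 = 7/2
  4 + 2/7 = 30/7
  3 + 7/30 = 97/30
  12 + 30/97 = 1194/97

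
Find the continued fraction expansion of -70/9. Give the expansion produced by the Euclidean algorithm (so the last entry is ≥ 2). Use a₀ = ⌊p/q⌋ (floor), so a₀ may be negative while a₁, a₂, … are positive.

[-8; 4, 2]

-70 = -8·9 + 2
9 = 4·2 + 1
2 = 2·1 + 0  (stop)
So -70/9 = [-8; 4, 2].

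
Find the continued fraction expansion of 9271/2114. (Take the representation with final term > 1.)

[4; 2, 1, 1, 2, 6, 8, 3]

9271 = 4*2114 + 815
2114 = 2*815 + 484
815 = 1*484 + 331
484 = 1*331 + 153
331 = 2*153 + 25
153 = 6*25 + 3
25 = 8*3 + 1
3 = 3*1 + 0  (stop)
So 9271/2114 = [4; 2, 1, 1, 2, 6, 8, 3].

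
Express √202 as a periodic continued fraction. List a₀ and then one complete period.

[14; 4, 1, 2, 2, 1, 4, 28]

a₀ = ⌊√202⌋ = 14.
With m₀=0, d₀=1 and mₖ₊₁ = dₖaₖ − mₖ, dₖ₊₁ = (n − mₖ₊₁²)/dₖ, aₖ₊₁ = ⌊(a₀+mₖ₊₁)/dₖ₊₁⌋:
  k=1: m=14, d=6, a=4
  k=2: m=10, d=17, a=1
  k=3: m=7, d=9, a=2
  k=4: m=11, d=9, a=2
  k=5: m=7, d=17, a=1
  k=6: m=10, d=6, a=4
  k=7: m=14, d=1, a=28
d=1 and a=2a₀=28 at k=7, so the next step gives (m, d) = (14, 6) again — its k=1 value — and the period has length 7.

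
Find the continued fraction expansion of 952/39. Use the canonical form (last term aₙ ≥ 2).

952 = 24·39 + 16
39 = 2·16 + 7
16 = 2·7 + 2
7 = 3·2 + 1
2 = 2·1 + 0  (stop)
So 952/39 = [24; 2, 2, 3, 2].

[24; 2, 2, 3, 2]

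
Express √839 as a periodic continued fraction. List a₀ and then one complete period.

a₀ = ⌊√839⌋ = 28.
With m₀=0, d₀=1 and mₖ₊₁ = dₖaₖ − mₖ, dₖ₊₁ = (n − mₖ₊₁²)/dₖ, aₖ₊₁ = ⌊(a₀+mₖ₊₁)/dₖ₊₁⌋:
  k=1: m=28, d=55, a=1
  k=2: m=27, d=2, a=27
  k=3: m=27, d=55, a=1
  k=4: m=28, d=1, a=56
d=1 and a=2a₀=56 at k=4, so the next step gives (m, d) = (28, 55) again — its k=1 value — and the period has length 4.

[28; 1, 27, 1, 56]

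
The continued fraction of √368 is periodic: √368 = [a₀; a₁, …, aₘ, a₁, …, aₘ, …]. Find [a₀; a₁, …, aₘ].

[19; 5, 2, 5, 38]

a₀ = ⌊√368⌋ = 19.
With m₀=0, d₀=1 and mₖ₊₁ = dₖaₖ − mₖ, dₖ₊₁ = (n − mₖ₊₁²)/dₖ, aₖ₊₁ = ⌊(a₀+mₖ₊₁)/dₖ₊₁⌋:
  k=1: m=19, d=7, a=5
  k=2: m=16, d=16, a=2
  k=3: m=16, d=7, a=5
  k=4: m=19, d=1, a=38
d=1 and a=2a₀=38 at k=4, so the next step gives (m, d) = (19, 7) again — its k=1 value — and the period has length 4.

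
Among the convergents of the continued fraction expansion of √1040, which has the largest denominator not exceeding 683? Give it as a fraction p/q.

√1040 = [32; 4, 64, …] (period length 2).
Convergents:
  p_0/q_0 = 32/1
  p_1/q_1 = 129/4
  p_2/q_2 = 8288/257
  p_3/q_3 = 33281/1032
q_2 = 257 ≤ 683 < 1032 = q_3, so the answer is 8288/257.

8288/257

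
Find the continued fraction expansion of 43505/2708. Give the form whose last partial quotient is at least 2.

[16; 15, 3, 2, 1, 17]

43505 = 16×2708 + 177
2708 = 15×177 + 53
177 = 3×53 + 18
53 = 2×18 + 17
18 = 1×17 + 1
17 = 17×1 + 0  (stop)
So 43505/2708 = [16; 15, 3, 2, 1, 17].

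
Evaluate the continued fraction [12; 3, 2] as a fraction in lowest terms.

86/7

Using pₖ = aₖpₖ₋₁ + pₖ₋₂ and qₖ = aₖqₖ₋₁ + qₖ₋₂:
  k=0: a=12, p=12, q=1
  k=1: a=3, p=37, q=3
  k=2: a=2, p=86, q=7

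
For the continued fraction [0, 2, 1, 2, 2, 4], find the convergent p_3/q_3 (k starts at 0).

3/8

Using pₖ = aₖpₖ₋₁ + pₖ₋₂, qₖ = aₖqₖ₋₁ + qₖ₋₂ (with p₋₁=1, p₋₂=0, q₋₁=0, q₋₂=1):
  k=0: a=0, p=0, q=1
  k=1: a=2, p=1, q=2
  k=2: a=1, p=1, q=3
  k=3: a=2, p=3, q=8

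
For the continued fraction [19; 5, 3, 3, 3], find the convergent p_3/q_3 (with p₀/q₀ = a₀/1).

Using pₖ = aₖpₖ₋₁ + pₖ₋₂, qₖ = aₖqₖ₋₁ + qₖ₋₂ (with p₋₁=1, p₋₂=0, q₋₁=0, q₋₂=1):
  k=0: a=19, p=19, q=1
  k=1: a=5, p=96, q=5
  k=2: a=3, p=307, q=16
  k=3: a=3, p=1017, q=53

1017/53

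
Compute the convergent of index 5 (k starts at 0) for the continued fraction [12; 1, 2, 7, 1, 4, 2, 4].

Using pₖ = aₖpₖ₋₁ + pₖ₋₂, qₖ = aₖqₖ₋₁ + qₖ₋₂ (with p₋₁=1, p₋₂=0, q₋₁=0, q₋₂=1):
  k=0: a=12, p=12, q=1
  k=1: a=1, p=13, q=1
  k=2: a=2, p=38, q=3
  k=3: a=7, p=279, q=22
  k=4: a=1, p=317, q=25
  k=5: a=4, p=1547, q=122

1547/122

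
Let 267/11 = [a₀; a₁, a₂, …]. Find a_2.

1

267 = 24·11 + 3   →  a_0 = 24
11 = 3·3 + 2   →  a_1 = 3
3 = 1·2 + 1   →  a_2 = 1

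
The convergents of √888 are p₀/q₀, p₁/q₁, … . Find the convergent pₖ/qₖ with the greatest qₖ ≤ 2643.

44401/1490

√888 = [29; 1, 3, 1, 58, …] (period length 4).
Convergents:
  p_0/q_0 = 29/1
  p_1/q_1 = 30/1
  p_2/q_2 = 119/4
  p_3/q_3 = 149/5
  p_4/q_4 = 8761/294
  p_5/q_5 = 8910/299
  p_6/q_6 = 35491/1191
  p_7/q_7 = 44401/1490
  p_8/q_8 = 2610749/87611
q_7 = 1490 ≤ 2643 < 87611 = q_8, so the answer is 44401/1490.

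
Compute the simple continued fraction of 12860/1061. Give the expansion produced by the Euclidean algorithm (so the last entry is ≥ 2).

12860 = 12*1061 + 128
1061 = 8*128 + 37
128 = 3*37 + 17
37 = 2*17 + 3
17 = 5*3 + 2
3 = 1*2 + 1
2 = 2*1 + 0  (stop)
So 12860/1061 = [12; 8, 3, 2, 5, 1, 2].

[12; 8, 3, 2, 5, 1, 2]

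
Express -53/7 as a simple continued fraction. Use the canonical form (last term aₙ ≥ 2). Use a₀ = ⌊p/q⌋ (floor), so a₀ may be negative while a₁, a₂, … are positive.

[-8; 2, 3]

-53 = -8*7 + 3
7 = 2*3 + 1
3 = 3*1 + 0  (stop)
So -53/7 = [-8; 2, 3].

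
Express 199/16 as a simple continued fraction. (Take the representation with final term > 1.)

199 = 12*16 + 7
16 = 2*7 + 2
7 = 3*2 + 1
2 = 2*1 + 0  (stop)
So 199/16 = [12; 2, 3, 2].

[12; 2, 3, 2]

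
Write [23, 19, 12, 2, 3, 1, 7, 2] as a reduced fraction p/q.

Fold from the inside: start with 2/1.
  7 + 1/2 = 15/2
  1 + 2/15 = 17/15
  3 + 15/17 = 66/17
  2 + 17/66 = 149/66
  12 + 66/149 = 1854/149
  19 + 149/1854 = 35375/1854
  23 + 1854/35375 = 815479/35375

815479/35375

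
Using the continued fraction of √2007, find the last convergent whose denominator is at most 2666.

100351/2240

√2007 = [44; 1, 3, 1, 88, …] (period length 4).
Convergents:
  p_0/q_0 = 44/1
  p_1/q_1 = 45/1
  p_2/q_2 = 179/4
  p_3/q_3 = 224/5
  p_4/q_4 = 19891/444
  p_5/q_5 = 20115/449
  p_6/q_6 = 80236/1791
  p_7/q_7 = 100351/2240
  p_8/q_8 = 8911124/198911
q_7 = 2240 ≤ 2666 < 198911 = q_8, so the answer is 100351/2240.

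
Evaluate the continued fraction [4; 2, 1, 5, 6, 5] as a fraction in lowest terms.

Using pₖ = aₖpₖ₋₁ + pₖ₋₂ and qₖ = aₖqₖ₋₁ + qₖ₋₂:
  k=0: a=4, p=4, q=1
  k=1: a=2, p=9, q=2
  k=2: a=1, p=13, q=3
  k=3: a=5, p=74, q=17
  k=4: a=6, p=457, q=105
  k=5: a=5, p=2359, q=542

2359/542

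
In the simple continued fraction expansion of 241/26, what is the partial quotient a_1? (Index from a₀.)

3

241 = 9·26 + 7   →  a_0 = 9
26 = 3·7 + 5   →  a_1 = 3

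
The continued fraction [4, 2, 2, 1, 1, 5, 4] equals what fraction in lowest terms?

Using pₖ = aₖpₖ₋₁ + pₖ₋₂ and qₖ = aₖqₖ₋₁ + qₖ₋₂:
  k=0: a=4, p=4, q=1
  k=1: a=2, p=9, q=2
  k=2: a=2, p=22, q=5
  k=3: a=1, p=31, q=7
  k=4: a=1, p=53, q=12
  k=5: a=5, p=296, q=67
  k=6: a=4, p=1237, q=280

1237/280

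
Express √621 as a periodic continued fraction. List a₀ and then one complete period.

[24; 1, 11, 2, 11, 1, 48]

a₀ = ⌊√621⌋ = 24.
With m₀=0, d₀=1 and mₖ₊₁ = dₖaₖ − mₖ, dₖ₊₁ = (n − mₖ₊₁²)/dₖ, aₖ₊₁ = ⌊(a₀+mₖ₊₁)/dₖ₊₁⌋:
  k=1: m=24, d=45, a=1
  k=2: m=21, d=4, a=11
  k=3: m=23, d=23, a=2
  k=4: m=23, d=4, a=11
  k=5: m=21, d=45, a=1
  k=6: m=24, d=1, a=48
d=1 and a=2a₀=48 at k=6, so the next step gives (m, d) = (24, 45) again — its k=1 value — and the period has length 6.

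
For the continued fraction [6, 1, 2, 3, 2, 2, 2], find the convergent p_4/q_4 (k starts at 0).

Using pₖ = aₖpₖ₋₁ + pₖ₋₂, qₖ = aₖqₖ₋₁ + qₖ₋₂ (with p₋₁=1, p₋₂=0, q₋₁=0, q₋₂=1):
  k=0: a=6, p=6, q=1
  k=1: a=1, p=7, q=1
  k=2: a=2, p=20, q=3
  k=3: a=3, p=67, q=10
  k=4: a=2, p=154, q=23

154/23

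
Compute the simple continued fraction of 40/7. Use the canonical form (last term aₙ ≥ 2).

40 = 5*7 + 5
7 = 1*5 + 2
5 = 2*2 + 1
2 = 2*1 + 0  (stop)
So 40/7 = [5; 1, 2, 2].

[5; 1, 2, 2]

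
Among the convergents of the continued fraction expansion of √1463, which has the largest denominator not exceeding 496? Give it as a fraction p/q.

11666/305

√1463 = [38; 4, 76, …] (period length 2).
Convergents:
  p_0/q_0 = 38/1
  p_1/q_1 = 153/4
  p_2/q_2 = 11666/305
  p_3/q_3 = 46817/1224
q_2 = 305 ≤ 496 < 1224 = q_3, so the answer is 11666/305.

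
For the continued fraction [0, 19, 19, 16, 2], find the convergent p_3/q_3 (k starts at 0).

305/5811

Using pₖ = aₖpₖ₋₁ + pₖ₋₂, qₖ = aₖqₖ₋₁ + qₖ₋₂ (with p₋₁=1, p₋₂=0, q₋₁=0, q₋₂=1):
  k=0: a=0, p=0, q=1
  k=1: a=19, p=1, q=19
  k=2: a=19, p=19, q=362
  k=3: a=16, p=305, q=5811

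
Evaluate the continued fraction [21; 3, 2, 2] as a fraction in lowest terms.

362/17

Fold from the inside: start with 2/1.
  2 + 1/2 = 5/2
  3 + 2/5 = 17/5
  21 + 5/17 = 362/17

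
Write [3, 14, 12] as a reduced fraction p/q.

519/169

Fold from the inside: start with 12/1.
  14 + 1/12 = 169/12
  3 + 12/169 = 519/169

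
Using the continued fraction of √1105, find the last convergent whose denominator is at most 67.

964/29

√1105 = [33; 4, 7, 7, 4, 66, …] (period length 5).
Convergents:
  p_0/q_0 = 33/1
  p_1/q_1 = 133/4
  p_2/q_2 = 964/29
  p_3/q_3 = 6881/207
q_2 = 29 ≤ 67 < 207 = q_3, so the answer is 964/29.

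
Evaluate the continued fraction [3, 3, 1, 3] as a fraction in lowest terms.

49/15

Fold from the inside: start with 3/1.
  1 + 1/3 = 4/3
  3 + 3/4 = 15/4
  3 + 4/15 = 49/15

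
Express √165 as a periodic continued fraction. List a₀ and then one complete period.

a₀ = ⌊√165⌋ = 12.

[12; 1, 5, 2, 5, 1, 24]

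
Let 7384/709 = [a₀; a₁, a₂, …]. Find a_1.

2

7384 = 10·709 + 294   →  a_0 = 10
709 = 2·294 + 121   →  a_1 = 2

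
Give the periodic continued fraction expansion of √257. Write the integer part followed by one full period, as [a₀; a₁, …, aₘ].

[16; 32]

a₀ = ⌊√257⌋ = 16.
With m₀=0, d₀=1 and mₖ₊₁ = dₖaₖ − mₖ, dₖ₊₁ = (n − mₖ₊₁²)/dₖ, aₖ₊₁ = ⌊(a₀+mₖ₊₁)/dₖ₊₁⌋:
  k=1: m=16, d=1, a=32
d=1 and a=2a₀=32 at k=1, so the next step gives (m, d) = (16, 1) again — its k=1 value — and the period has length 1.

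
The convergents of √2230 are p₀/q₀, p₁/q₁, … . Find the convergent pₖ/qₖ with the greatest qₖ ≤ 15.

425/9

√2230 = [47; 4, 2, 18, 2, 4, 94, …] (period length 6).
Convergents:
  p_0/q_0 = 47/1
  p_1/q_1 = 189/4
  p_2/q_2 = 425/9
  p_3/q_3 = 7839/166
q_2 = 9 ≤ 15 < 166 = q_3, so the answer is 425/9.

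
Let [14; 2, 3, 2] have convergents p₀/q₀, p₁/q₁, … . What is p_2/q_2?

Using pₖ = aₖpₖ₋₁ + pₖ₋₂, qₖ = aₖqₖ₋₁ + qₖ₋₂ (with p₋₁=1, p₋₂=0, q₋₁=0, q₋₂=1):
  k=0: a=14, p=14, q=1
  k=1: a=2, p=29, q=2
  k=2: a=3, p=101, q=7

101/7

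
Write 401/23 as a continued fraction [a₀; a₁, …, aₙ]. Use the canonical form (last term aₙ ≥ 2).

[17; 2, 3, 3]

401 = 17·23 + 10
23 = 2·10 + 3
10 = 3·3 + 1
3 = 3·1 + 0  (stop)
So 401/23 = [17; 2, 3, 3].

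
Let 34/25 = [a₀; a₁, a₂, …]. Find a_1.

2

34 = 1·25 + 9   →  a_0 = 1
25 = 2·9 + 7   →  a_1 = 2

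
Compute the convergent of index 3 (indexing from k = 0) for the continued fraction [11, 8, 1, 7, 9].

Using pₖ = aₖpₖ₋₁ + pₖ₋₂, qₖ = aₖqₖ₋₁ + qₖ₋₂ (with p₋₁=1, p₋₂=0, q₋₁=0, q₋₂=1):
  k=0: a=11, p=11, q=1
  k=1: a=8, p=89, q=8
  k=2: a=1, p=100, q=9
  k=3: a=7, p=789, q=71

789/71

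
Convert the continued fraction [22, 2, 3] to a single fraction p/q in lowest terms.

Fold from the inside: start with 3/1.
  2 + 1/3 = 7/3
  22 + 3/7 = 157/7

157/7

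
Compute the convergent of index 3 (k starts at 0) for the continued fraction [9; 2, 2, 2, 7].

Using pₖ = aₖpₖ₋₁ + pₖ₋₂, qₖ = aₖqₖ₋₁ + qₖ₋₂ (with p₋₁=1, p₋₂=0, q₋₁=0, q₋₂=1):
  k=0: a=9, p=9, q=1
  k=1: a=2, p=19, q=2
  k=2: a=2, p=47, q=5
  k=3: a=2, p=113, q=12

113/12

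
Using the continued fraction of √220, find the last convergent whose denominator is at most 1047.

√220 = [14; 1, 4, 1, 28, …] (period length 4).
Convergents:
  p_0/q_0 = 14/1
  p_1/q_1 = 15/1
  p_2/q_2 = 74/5
  p_3/q_3 = 89/6
  p_4/q_4 = 2566/173
  p_5/q_5 = 2655/179
  p_6/q_6 = 13186/889
  p_7/q_7 = 15841/1068
q_6 = 889 ≤ 1047 < 1068 = q_7, so the answer is 13186/889.

13186/889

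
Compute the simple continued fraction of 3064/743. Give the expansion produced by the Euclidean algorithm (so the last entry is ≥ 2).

3064 = 4·743 + 92
743 = 8·92 + 7
92 = 13·7 + 1
7 = 7·1 + 0  (stop)
So 3064/743 = [4; 8, 13, 7].

[4; 8, 13, 7]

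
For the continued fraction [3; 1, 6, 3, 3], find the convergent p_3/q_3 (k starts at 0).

Using pₖ = aₖpₖ₋₁ + pₖ₋₂, qₖ = aₖqₖ₋₁ + qₖ₋₂ (with p₋₁=1, p₋₂=0, q₋₁=0, q₋₂=1):
  k=0: a=3, p=3, q=1
  k=1: a=1, p=4, q=1
  k=2: a=6, p=27, q=7
  k=3: a=3, p=85, q=22

85/22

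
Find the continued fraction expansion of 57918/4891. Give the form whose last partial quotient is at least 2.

57918 = 11·4891 + 4117
4891 = 1·4117 + 774
4117 = 5·774 + 247
774 = 3·247 + 33
247 = 7·33 + 16
33 = 2·16 + 1
16 = 16·1 + 0  (stop)
So 57918/4891 = [11; 1, 5, 3, 7, 2, 16].

[11; 1, 5, 3, 7, 2, 16]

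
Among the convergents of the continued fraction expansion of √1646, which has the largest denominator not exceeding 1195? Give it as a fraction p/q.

46048/1135

√1646 = [40; 1, 1, 3, 40, 3, 1, 1, 80, …] (period length 8).
Convergents:
  p_0/q_0 = 40/1
  p_1/q_1 = 41/1
  p_2/q_2 = 81/2
  p_3/q_3 = 284/7
  p_4/q_4 = 11441/282
  p_5/q_5 = 34607/853
  p_6/q_6 = 46048/1135
  p_7/q_7 = 80655/1988
q_6 = 1135 ≤ 1195 < 1988 = q_7, so the answer is 46048/1135.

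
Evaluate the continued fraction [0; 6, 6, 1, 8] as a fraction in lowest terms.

Fold from the inside: start with 8/1.
  1 + 1/8 = 9/8
  6 + 8/9 = 62/9
  6 + 9/62 = 381/62
  0 + 62/381 = 62/381

62/381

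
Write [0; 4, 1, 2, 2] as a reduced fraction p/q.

Fold from the inside: start with 2/1.
  2 + 1/2 = 5/2
  1 + 2/5 = 7/5
  4 + 5/7 = 33/7
  0 + 7/33 = 7/33

7/33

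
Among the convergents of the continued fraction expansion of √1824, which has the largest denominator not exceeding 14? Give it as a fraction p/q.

299/7

√1824 = [42; 1, 2, 2, 2, 1, 84, …] (period length 6).
Convergents:
  p_0/q_0 = 42/1
  p_1/q_1 = 43/1
  p_2/q_2 = 128/3
  p_3/q_3 = 299/7
  p_4/q_4 = 726/17
q_3 = 7 ≤ 14 < 17 = q_4, so the answer is 299/7.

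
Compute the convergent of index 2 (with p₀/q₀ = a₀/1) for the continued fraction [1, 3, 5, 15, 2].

21/16

Using pₖ = aₖpₖ₋₁ + pₖ₋₂, qₖ = aₖqₖ₋₁ + qₖ₋₂ (with p₋₁=1, p₋₂=0, q₋₁=0, q₋₂=1):
  k=0: a=1, p=1, q=1
  k=1: a=3, p=4, q=3
  k=2: a=5, p=21, q=16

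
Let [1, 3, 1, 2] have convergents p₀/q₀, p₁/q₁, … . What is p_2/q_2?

5/4

Using pₖ = aₖpₖ₋₁ + pₖ₋₂, qₖ = aₖqₖ₋₁ + qₖ₋₂ (with p₋₁=1, p₋₂=0, q₋₁=0, q₋₂=1):
  k=0: a=1, p=1, q=1
  k=1: a=3, p=4, q=3
  k=2: a=1, p=5, q=4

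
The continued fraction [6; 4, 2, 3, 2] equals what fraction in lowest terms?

442/71

Fold from the inside: start with 2/1.
  3 + 1/2 = 7/2
  2 + 2/7 = 16/7
  4 + 7/16 = 71/16
  6 + 16/71 = 442/71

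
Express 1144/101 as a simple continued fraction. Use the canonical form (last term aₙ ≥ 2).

1144 = 11×101 + 33
101 = 3×33 + 2
33 = 16×2 + 1
2 = 2×1 + 0  (stop)
So 1144/101 = [11; 3, 16, 2].

[11; 3, 16, 2]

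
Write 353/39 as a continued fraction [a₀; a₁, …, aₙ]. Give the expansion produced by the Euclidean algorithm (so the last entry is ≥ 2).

353 = 9*39 + 2
39 = 19*2 + 1
2 = 2*1 + 0  (stop)
So 353/39 = [9; 19, 2].

[9; 19, 2]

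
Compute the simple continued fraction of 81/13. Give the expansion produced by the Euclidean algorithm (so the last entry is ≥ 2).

81 = 6·13 + 3
13 = 4·3 + 1
3 = 3·1 + 0  (stop)
So 81/13 = [6; 4, 3].

[6; 4, 3]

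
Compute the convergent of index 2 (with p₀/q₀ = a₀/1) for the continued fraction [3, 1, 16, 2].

67/17

Using pₖ = aₖpₖ₋₁ + pₖ₋₂, qₖ = aₖqₖ₋₁ + qₖ₋₂ (with p₋₁=1, p₋₂=0, q₋₁=0, q₋₂=1):
  k=0: a=3, p=3, q=1
  k=1: a=1, p=4, q=1
  k=2: a=16, p=67, q=17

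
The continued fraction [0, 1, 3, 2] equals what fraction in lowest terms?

7/9

Using pₖ = aₖpₖ₋₁ + pₖ₋₂ and qₖ = aₖqₖ₋₁ + qₖ₋₂:
  k=0: a=0, p=0, q=1
  k=1: a=1, p=1, q=1
  k=2: a=3, p=3, q=4
  k=3: a=2, p=7, q=9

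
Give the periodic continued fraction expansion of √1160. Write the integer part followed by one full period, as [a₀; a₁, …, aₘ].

[34; 17, 68]

a₀ = ⌊√1160⌋ = 34.
With m₀=0, d₀=1 and mₖ₊₁ = dₖaₖ − mₖ, dₖ₊₁ = (n − mₖ₊₁²)/dₖ, aₖ₊₁ = ⌊(a₀+mₖ₊₁)/dₖ₊₁⌋:
  k=1: m=34, d=4, a=17
  k=2: m=34, d=1, a=68
d=1 and a=2a₀=68 at k=2, so the next step gives (m, d) = (34, 4) again — its k=1 value — and the period has length 2.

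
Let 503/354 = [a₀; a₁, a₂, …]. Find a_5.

503 = 1·354 + 149   →  a_0 = 1
354 = 2·149 + 56   →  a_1 = 2
149 = 2·56 + 37   →  a_2 = 2
56 = 1·37 + 19   →  a_3 = 1
37 = 1·19 + 18   →  a_4 = 1
19 = 1·18 + 1   →  a_5 = 1

1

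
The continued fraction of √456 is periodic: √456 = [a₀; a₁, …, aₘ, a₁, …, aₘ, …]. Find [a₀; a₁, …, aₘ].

[21; 2, 1, 4, 1, 2, 42]

a₀ = ⌊√456⌋ = 21.
With m₀=0, d₀=1 and mₖ₊₁ = dₖaₖ − mₖ, dₖ₊₁ = (n − mₖ₊₁²)/dₖ, aₖ₊₁ = ⌊(a₀+mₖ₊₁)/dₖ₊₁⌋:
  k=1: m=21, d=15, a=2
  k=2: m=9, d=25, a=1
  k=3: m=16, d=8, a=4
  k=4: m=16, d=25, a=1
  k=5: m=9, d=15, a=2
  k=6: m=21, d=1, a=42
d=1 and a=2a₀=42 at k=6, so the next step gives (m, d) = (21, 15) again — its k=1 value — and the period has length 6.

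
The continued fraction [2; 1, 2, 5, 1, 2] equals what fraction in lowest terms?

Fold from the inside: start with 2/1.
  1 + 1/2 = 3/2
  5 + 2/3 = 17/3
  2 + 3/17 = 37/17
  1 + 17/37 = 54/37
  2 + 37/54 = 145/54

145/54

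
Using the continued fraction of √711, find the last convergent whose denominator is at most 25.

√711 = [26; 1, 1, 1, 52, …] (period length 4).
Convergents:
  p_0/q_0 = 26/1
  p_1/q_1 = 27/1
  p_2/q_2 = 53/2
  p_3/q_3 = 80/3
  p_4/q_4 = 4213/158
q_3 = 3 ≤ 25 < 158 = q_4, so the answer is 80/3.

80/3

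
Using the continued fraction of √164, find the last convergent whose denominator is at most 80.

397/31

√164 = [12; 1, 4, 6, 4, 1, 24, …] (period length 6).
Convergents:
  p_0/q_0 = 12/1
  p_1/q_1 = 13/1
  p_2/q_2 = 64/5
  p_3/q_3 = 397/31
  p_4/q_4 = 1652/129
q_3 = 31 ≤ 80 < 129 = q_4, so the answer is 397/31.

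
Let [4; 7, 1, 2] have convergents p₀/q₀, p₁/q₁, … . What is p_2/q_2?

Using pₖ = aₖpₖ₋₁ + pₖ₋₂, qₖ = aₖqₖ₋₁ + qₖ₋₂ (with p₋₁=1, p₋₂=0, q₋₁=0, q₋₂=1):
  k=0: a=4, p=4, q=1
  k=1: a=7, p=29, q=7
  k=2: a=1, p=33, q=8

33/8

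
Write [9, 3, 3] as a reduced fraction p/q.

Fold from the inside: start with 3/1.
  3 + 1/3 = 10/3
  9 + 3/10 = 93/10

93/10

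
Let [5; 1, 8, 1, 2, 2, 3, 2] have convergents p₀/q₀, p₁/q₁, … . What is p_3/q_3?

Using pₖ = aₖpₖ₋₁ + pₖ₋₂, qₖ = aₖqₖ₋₁ + qₖ₋₂ (with p₋₁=1, p₋₂=0, q₋₁=0, q₋₂=1):
  k=0: a=5, p=5, q=1
  k=1: a=1, p=6, q=1
  k=2: a=8, p=53, q=9
  k=3: a=1, p=59, q=10

59/10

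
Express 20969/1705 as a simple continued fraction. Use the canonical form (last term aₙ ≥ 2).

20969 = 12×1705 + 509
1705 = 3×509 + 178
509 = 2×178 + 153
178 = 1×153 + 25
153 = 6×25 + 3
25 = 8×3 + 1
3 = 3×1 + 0  (stop)
So 20969/1705 = [12; 3, 2, 1, 6, 8, 3].

[12; 3, 2, 1, 6, 8, 3]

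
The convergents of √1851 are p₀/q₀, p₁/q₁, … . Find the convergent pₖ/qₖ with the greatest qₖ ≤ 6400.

√1851 = [43; 43, 86, …] (period length 2).
Convergents:
  p_0/q_0 = 43/1
  p_1/q_1 = 1850/43
  p_2/q_2 = 159143/3699
  p_3/q_3 = 6844999/159100
q_2 = 3699 ≤ 6400 < 159100 = q_3, so the answer is 159143/3699.

159143/3699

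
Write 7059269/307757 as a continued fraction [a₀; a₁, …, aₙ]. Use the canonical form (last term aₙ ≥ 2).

7059269 = 22×307757 + 288615
307757 = 1×288615 + 19142
288615 = 15×19142 + 1485
19142 = 12×1485 + 1322
1485 = 1×1322 + 163
1322 = 8×163 + 18
163 = 9×18 + 1
18 = 18×1 + 0  (stop)
So 7059269/307757 = [22; 1, 15, 12, 1, 8, 9, 18].

[22; 1, 15, 12, 1, 8, 9, 18]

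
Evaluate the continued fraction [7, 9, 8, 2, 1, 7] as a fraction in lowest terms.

Using pₖ = aₖpₖ₋₁ + pₖ₋₂ and qₖ = aₖqₖ₋₁ + qₖ₋₂:
  k=0: a=7, p=7, q=1
  k=1: a=9, p=64, q=9
  k=2: a=8, p=519, q=73
  k=3: a=2, p=1102, q=155
  k=4: a=1, p=1621, q=228
  k=5: a=7, p=12449, q=1751

12449/1751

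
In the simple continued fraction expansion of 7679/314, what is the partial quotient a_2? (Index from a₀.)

7679 = 24·314 + 143   →  a_0 = 24
314 = 2·143 + 28   →  a_1 = 2
143 = 5·28 + 3   →  a_2 = 5

5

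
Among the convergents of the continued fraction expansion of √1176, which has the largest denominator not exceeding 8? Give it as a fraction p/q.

√1176 = [34; 3, 2, 2, 2, 3, 68, …] (period length 6).
Convergents:
  p_0/q_0 = 34/1
  p_1/q_1 = 103/3
  p_2/q_2 = 240/7
  p_3/q_3 = 583/17
q_2 = 7 ≤ 8 < 17 = q_3, so the answer is 240/7.

240/7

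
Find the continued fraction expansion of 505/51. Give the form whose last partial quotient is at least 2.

[9; 1, 9, 5]

505 = 9·51 + 46
51 = 1·46 + 5
46 = 9·5 + 1
5 = 5·1 + 0  (stop)
So 505/51 = [9; 1, 9, 5].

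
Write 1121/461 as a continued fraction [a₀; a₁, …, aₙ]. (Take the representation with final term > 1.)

1121 = 2·461 + 199
461 = 2·199 + 63
199 = 3·63 + 10
63 = 6·10 + 3
10 = 3·3 + 1
3 = 3·1 + 0  (stop)
So 1121/461 = [2; 2, 3, 6, 3, 3].

[2; 2, 3, 6, 3, 3]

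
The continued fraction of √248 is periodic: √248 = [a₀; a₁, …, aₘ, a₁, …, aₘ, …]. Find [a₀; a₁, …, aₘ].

[15; 1, 2, 1, 30]

a₀ = ⌊√248⌋ = 15.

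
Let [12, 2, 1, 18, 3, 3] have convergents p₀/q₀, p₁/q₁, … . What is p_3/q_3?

Using pₖ = aₖpₖ₋₁ + pₖ₋₂, qₖ = aₖqₖ₋₁ + qₖ₋₂ (with p₋₁=1, p₋₂=0, q₋₁=0, q₋₂=1):
  k=0: a=12, p=12, q=1
  k=1: a=2, p=25, q=2
  k=2: a=1, p=37, q=3
  k=3: a=18, p=691, q=56

691/56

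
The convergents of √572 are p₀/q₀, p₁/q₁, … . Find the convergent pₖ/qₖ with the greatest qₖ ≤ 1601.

13752/575

√572 = [23; 1, 10, 1, 46, …] (period length 4).
Convergents:
  p_0/q_0 = 23/1
  p_1/q_1 = 24/1
  p_2/q_2 = 263/11
  p_3/q_3 = 287/12
  p_4/q_4 = 13465/563
  p_5/q_5 = 13752/575
  p_6/q_6 = 150985/6313
q_5 = 575 ≤ 1601 < 6313 = q_6, so the answer is 13752/575.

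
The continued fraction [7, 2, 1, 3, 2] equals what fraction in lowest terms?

Using pₖ = aₖpₖ₋₁ + pₖ₋₂ and qₖ = aₖqₖ₋₁ + qₖ₋₂:
  k=0: a=7, p=7, q=1
  k=1: a=2, p=15, q=2
  k=2: a=1, p=22, q=3
  k=3: a=3, p=81, q=11
  k=4: a=2, p=184, q=25

184/25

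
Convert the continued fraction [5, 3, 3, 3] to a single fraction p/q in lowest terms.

Using pₖ = aₖpₖ₋₁ + pₖ₋₂ and qₖ = aₖqₖ₋₁ + qₖ₋₂:
  k=0: a=5, p=5, q=1
  k=1: a=3, p=16, q=3
  k=2: a=3, p=53, q=10
  k=3: a=3, p=175, q=33

175/33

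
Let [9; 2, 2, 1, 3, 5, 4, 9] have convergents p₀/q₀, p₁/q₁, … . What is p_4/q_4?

Using pₖ = aₖpₖ₋₁ + pₖ₋₂, qₖ = aₖqₖ₋₁ + qₖ₋₂ (with p₋₁=1, p₋₂=0, q₋₁=0, q₋₂=1):
  k=0: a=9, p=9, q=1
  k=1: a=2, p=19, q=2
  k=2: a=2, p=47, q=5
  k=3: a=1, p=66, q=7
  k=4: a=3, p=245, q=26

245/26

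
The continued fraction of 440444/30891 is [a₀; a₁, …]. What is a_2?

1

440444 = 14·30891 + 7970   →  a_0 = 14
30891 = 3·7970 + 6981   →  a_1 = 3
7970 = 1·6981 + 989   →  a_2 = 1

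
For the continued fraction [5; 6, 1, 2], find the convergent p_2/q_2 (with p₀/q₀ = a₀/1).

Using pₖ = aₖpₖ₋₁ + pₖ₋₂, qₖ = aₖqₖ₋₁ + qₖ₋₂ (with p₋₁=1, p₋₂=0, q₋₁=0, q₋₂=1):
  k=0: a=5, p=5, q=1
  k=1: a=6, p=31, q=6
  k=2: a=1, p=36, q=7

36/7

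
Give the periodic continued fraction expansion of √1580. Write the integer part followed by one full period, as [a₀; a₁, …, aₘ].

[39; 1, 2, 1, 78]

a₀ = ⌊√1580⌋ = 39.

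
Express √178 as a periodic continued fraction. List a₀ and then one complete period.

[13; 2, 1, 12, 1, 2, 26]

a₀ = ⌊√178⌋ = 13.
With m₀=0, d₀=1 and mₖ₊₁ = dₖaₖ − mₖ, dₖ₊₁ = (n − mₖ₊₁²)/dₖ, aₖ₊₁ = ⌊(a₀+mₖ₊₁)/dₖ₊₁⌋:
  k=1: m=13, d=9, a=2
  k=2: m=5, d=17, a=1
  k=3: m=12, d=2, a=12
  k=4: m=12, d=17, a=1
  k=5: m=5, d=9, a=2
  k=6: m=13, d=1, a=26
d=1 and a=2a₀=26 at k=6, so the next step gives (m, d) = (13, 9) again — its k=1 value — and the period has length 6.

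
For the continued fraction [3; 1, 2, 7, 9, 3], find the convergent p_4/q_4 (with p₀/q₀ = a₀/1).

740/201

Using pₖ = aₖpₖ₋₁ + pₖ₋₂, qₖ = aₖqₖ₋₁ + qₖ₋₂ (with p₋₁=1, p₋₂=0, q₋₁=0, q₋₂=1):
  k=0: a=3, p=3, q=1
  k=1: a=1, p=4, q=1
  k=2: a=2, p=11, q=3
  k=3: a=7, p=81, q=22
  k=4: a=9, p=740, q=201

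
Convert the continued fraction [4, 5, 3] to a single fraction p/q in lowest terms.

67/16

Fold from the inside: start with 3/1.
  5 + 1/3 = 16/3
  4 + 3/16 = 67/16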